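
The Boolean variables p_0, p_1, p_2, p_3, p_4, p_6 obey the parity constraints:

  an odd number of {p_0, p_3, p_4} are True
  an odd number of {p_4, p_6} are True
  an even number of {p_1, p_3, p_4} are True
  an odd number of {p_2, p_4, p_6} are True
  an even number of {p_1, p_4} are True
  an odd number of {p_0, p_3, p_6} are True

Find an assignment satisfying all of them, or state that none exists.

The formula is unsatisfiable.

Adding constraints 1, 2, 6 mod 2: every variable appears an even number of times on the left, so the left side is 0.
But the right sides sum to 1 (mod 2). 0 ≠ 1 — the system is inconsistent.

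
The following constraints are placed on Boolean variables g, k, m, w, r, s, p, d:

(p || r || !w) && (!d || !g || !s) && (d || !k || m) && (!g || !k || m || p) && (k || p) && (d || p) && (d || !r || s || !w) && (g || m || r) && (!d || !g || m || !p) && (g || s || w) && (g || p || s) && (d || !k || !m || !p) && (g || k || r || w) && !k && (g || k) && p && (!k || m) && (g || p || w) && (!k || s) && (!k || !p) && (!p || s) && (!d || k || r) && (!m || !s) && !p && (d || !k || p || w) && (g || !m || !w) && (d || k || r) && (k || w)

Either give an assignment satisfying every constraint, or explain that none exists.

Case p = True:
  Clause (!p) is falsified — contradiction.
Case p = False:
  Clause (p) is falsified — contradiction.
Both cases fail, so the formula is unsatisfiable.

Unsatisfiable — no assignment works.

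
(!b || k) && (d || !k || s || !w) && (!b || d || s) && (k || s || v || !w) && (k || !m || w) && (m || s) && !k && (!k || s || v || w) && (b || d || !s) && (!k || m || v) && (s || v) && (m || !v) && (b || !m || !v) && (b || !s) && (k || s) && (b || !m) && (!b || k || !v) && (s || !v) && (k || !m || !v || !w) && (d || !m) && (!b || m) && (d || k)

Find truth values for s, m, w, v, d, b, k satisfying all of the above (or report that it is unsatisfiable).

UNSATISFIABLE

Case k = True:
  Clause (!k) is falsified — contradiction.
Case k = False:
  (!b || k) forces b = False.
  (b || !s) forces s = False.
  Clause (k || s) is falsified — contradiction.
Both cases fail, so the formula is unsatisfiable.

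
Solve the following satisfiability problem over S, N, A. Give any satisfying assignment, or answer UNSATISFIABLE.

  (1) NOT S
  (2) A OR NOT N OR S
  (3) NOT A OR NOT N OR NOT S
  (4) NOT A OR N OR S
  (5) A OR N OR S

Unit clause (NOT S) forces S = False.
Try N = False:
  (NOT A OR N OR S) forces A = False.
  clause (A OR N OR S) is falsified — backtrack.
So N = True.
  then (A OR NOT N OR S) forces A = True.
All clauses satisfied.

S: False; N: True; A: True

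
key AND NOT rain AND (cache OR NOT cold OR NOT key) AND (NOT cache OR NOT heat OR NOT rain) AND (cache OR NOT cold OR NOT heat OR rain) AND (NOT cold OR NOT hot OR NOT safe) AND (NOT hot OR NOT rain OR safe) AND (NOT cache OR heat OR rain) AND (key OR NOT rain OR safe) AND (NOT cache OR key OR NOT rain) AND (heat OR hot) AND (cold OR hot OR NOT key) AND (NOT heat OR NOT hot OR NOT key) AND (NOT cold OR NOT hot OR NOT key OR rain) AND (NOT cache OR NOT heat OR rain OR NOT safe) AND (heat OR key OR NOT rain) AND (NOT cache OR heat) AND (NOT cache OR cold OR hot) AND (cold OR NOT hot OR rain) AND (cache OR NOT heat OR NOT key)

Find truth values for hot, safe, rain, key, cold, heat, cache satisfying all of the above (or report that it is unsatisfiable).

hot = False, safe = False, rain = False, key = True, cold = True, heat = True, cache = True

Unit clause (key) forces key = True.
Unit clause (NOT rain) forces rain = False.
Try hot = True:
  (NOT heat OR NOT hot OR NOT key) forces heat = False.
  (NOT cache OR heat OR rain) forces cache = False.
  (cache OR NOT cold OR NOT key) forces cold = False.
  clause (cold OR NOT hot OR rain) is falsified — backtrack.
So hot = False.
  then (heat OR hot) forces heat = True.
  then (cold OR hot OR NOT key) forces cold = True.
  then (cache OR NOT heat OR NOT key) forces cache = True.
  then (NOT cache OR NOT heat OR rain OR NOT safe) forces safe = False.
All clauses satisfied.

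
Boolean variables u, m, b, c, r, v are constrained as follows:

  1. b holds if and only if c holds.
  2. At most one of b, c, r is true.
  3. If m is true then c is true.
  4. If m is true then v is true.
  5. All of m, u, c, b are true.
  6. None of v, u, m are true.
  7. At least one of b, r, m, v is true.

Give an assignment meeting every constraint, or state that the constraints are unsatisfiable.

Case u = True:
  Constraint (6) is violated (u=T) — contradiction.
Case u = False:
  Constraint (5) is violated (u=F) — contradiction.
Both cases fail — unsatisfiable.

Unsatisfiable — no assignment works.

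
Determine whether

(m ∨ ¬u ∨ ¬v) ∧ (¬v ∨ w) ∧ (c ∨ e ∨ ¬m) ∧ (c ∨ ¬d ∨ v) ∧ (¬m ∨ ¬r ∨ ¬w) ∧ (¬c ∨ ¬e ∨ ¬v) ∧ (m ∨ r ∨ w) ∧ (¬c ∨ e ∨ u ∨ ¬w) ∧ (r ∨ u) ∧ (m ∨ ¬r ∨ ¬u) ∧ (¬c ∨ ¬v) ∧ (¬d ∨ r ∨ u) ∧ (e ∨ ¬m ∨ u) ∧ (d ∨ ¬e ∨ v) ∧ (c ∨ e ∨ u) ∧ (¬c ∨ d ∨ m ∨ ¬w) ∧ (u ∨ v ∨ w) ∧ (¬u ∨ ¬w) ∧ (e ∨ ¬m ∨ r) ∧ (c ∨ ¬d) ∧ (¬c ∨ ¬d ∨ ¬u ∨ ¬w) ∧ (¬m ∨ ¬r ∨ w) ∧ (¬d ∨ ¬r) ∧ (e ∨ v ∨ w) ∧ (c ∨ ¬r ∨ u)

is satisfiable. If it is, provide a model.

Set r = False.
  then (r ∨ u) forces u = True.
  then (¬u ∨ ¬w) forces w = False.
  then (¬v ∨ w) forces v = False.
  then (m ∨ r ∨ w) forces m = True.
  then (e ∨ ¬m ∨ r) forces e = True.
  then (d ∨ ¬e ∨ v) forces d = True.
  then (c ∨ ¬d) forces c = True.
All clauses satisfied.

r=F, e=T, m=T, u=T, d=T, v=F, w=F, c=T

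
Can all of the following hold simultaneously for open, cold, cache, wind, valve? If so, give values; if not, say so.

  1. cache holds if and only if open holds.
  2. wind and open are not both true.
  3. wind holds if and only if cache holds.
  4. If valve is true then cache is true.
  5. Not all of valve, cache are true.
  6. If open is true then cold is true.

open=F, cold=T, cache=F, wind=F, valve=F

  (1) cache=F, open=F — same ✓
  (2) wind=F, open=F — not both ✓
  (3) wind=F, cache=F — same ✓
  (4) valve=F ⇒ cache: vacuous ✓
  (5) {valve, cache}: 0/2 true — not all ✓
  (6) open=F ⇒ cold: vacuous ✓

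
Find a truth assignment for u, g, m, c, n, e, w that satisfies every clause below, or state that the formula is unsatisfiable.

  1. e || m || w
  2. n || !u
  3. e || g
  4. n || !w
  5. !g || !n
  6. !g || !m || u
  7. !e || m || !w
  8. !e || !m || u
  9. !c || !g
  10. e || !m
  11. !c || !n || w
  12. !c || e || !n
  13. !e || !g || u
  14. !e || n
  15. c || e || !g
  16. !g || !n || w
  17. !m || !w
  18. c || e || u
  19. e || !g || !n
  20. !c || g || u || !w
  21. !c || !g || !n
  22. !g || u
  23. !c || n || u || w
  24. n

Unit clause (n) forces n = True.
In (!g || !n) only !g is left, so g = False.
In (e || g) only e is left, so e = True.
Set u = True.
Set m = False.
  then (!e || m || !w) forces w = False.
  then (!c || !n || w) forces c = False.
All clauses satisfied.

u = True; g = False; m = False; c = False; n = True; e = True; w = False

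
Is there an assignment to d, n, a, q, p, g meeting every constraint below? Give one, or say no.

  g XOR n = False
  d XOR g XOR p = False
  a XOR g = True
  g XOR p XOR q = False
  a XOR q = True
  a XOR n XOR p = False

Adding constraints 1, 4, 5, 6 mod 2: every variable appears an even number of times on the left, so the left side is 0.
But the right sides sum to 1 (mod 2). 0 ≠ 1 — the system is inconsistent.

UNSATISFIABLE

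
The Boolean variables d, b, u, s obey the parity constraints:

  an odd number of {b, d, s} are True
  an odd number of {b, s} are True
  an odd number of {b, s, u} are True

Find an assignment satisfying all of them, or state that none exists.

d = False; b = True; u = False; s = False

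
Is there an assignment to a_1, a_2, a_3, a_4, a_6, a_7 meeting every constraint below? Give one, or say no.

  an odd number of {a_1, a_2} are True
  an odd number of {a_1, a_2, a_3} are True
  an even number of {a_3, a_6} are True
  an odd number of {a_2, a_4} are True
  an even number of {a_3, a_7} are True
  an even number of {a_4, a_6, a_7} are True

a_1=F, a_2=T, a_3=F, a_4=F, a_6=F, a_7=F

{a_1, a_2}: 1 true → odd ✓
{a_1, a_2, a_3}: 1 true → odd ✓
{a_3, a_6}: 0 true → even ✓
{a_2, a_4}: 1 true → odd ✓
{a_3, a_7}: 0 true → even ✓
{a_4, a_6, a_7}: 0 true → even ✓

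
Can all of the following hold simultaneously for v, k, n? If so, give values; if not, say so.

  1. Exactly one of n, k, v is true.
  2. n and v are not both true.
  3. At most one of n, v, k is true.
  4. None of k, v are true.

v = False, k = False, n = True

  (1) {n, k, v}: 1 true — exactly one ✓
  (2) n=T, v=F — not both ✓
  (3) {n, v, k}: 1 true — at most one ✓
  (4) {k, v}: 0 true — none ✓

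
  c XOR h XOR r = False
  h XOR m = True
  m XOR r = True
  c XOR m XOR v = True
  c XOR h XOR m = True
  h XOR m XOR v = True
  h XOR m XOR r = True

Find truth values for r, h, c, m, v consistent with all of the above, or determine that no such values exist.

r: False, h: False, c: False, m: True, v: False

c XOR h XOR r = F XOR F XOR F = False ✓
h XOR m = F XOR T = True ✓
m XOR r = T XOR F = True ✓
c XOR m XOR v = F XOR T XOR F = True ✓
c XOR h XOR m = F XOR F XOR T = True ✓
h XOR m XOR v = F XOR T XOR F = True ✓
h XOR m XOR r = F XOR T XOR F = True ✓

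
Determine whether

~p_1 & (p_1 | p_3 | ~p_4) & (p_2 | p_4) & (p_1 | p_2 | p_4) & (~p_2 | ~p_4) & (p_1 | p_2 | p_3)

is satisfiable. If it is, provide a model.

p_1=F; p_2=F; p_3=T; p_4=T

Unit clause (~p_1) forces p_1 = False.
Set p_2 = False.
  then (p_2 | p_4) forces p_4 = True.
  then (p_1 | p_2 | p_3) forces p_3 = True.
All clauses satisfied.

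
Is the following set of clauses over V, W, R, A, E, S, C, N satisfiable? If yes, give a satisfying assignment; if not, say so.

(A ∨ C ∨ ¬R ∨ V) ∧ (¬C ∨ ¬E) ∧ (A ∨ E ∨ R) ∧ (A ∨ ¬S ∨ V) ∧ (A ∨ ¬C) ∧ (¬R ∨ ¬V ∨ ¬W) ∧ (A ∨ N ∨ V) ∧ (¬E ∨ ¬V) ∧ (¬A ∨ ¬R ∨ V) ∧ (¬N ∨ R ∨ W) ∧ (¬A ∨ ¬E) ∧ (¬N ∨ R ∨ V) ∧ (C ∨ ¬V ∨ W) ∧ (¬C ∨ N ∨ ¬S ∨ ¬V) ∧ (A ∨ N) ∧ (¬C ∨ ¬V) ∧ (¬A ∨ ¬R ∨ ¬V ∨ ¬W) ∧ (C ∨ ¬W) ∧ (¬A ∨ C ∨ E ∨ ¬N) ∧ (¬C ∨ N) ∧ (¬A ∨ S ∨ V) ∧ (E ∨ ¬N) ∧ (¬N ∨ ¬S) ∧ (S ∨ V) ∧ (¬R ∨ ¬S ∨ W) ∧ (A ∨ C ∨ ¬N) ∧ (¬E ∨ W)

V = False, W = False, R = False, A = True, E = False, S = True, C = False, N = False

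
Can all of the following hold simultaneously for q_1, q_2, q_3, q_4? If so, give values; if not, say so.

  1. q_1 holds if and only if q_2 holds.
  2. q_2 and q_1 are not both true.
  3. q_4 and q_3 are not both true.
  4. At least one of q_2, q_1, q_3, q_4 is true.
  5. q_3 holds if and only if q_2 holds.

q_1 = False, q_2 = False, q_3 = False, q_4 = True

  (1) q_1=F, q_2=F — same ✓
  (2) q_2=F, q_1=F — not both ✓
  (3) q_4=T, q_3=F — not both ✓
  (4) {q_2, q_1, q_3, q_4}: 1 true — at least one ✓
  (5) q_3=F, q_2=F — same ✓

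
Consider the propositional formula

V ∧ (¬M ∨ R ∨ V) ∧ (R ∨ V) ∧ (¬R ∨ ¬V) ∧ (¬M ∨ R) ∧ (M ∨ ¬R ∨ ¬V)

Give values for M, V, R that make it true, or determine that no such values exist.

Unit clause (V) forces V = True.
In (¬R ∨ ¬V) only ¬R is left, so R = False.
In (¬M ∨ R) only ¬M is left, so M = False.
Check each clause:
  (V): V holds.
  (¬M ∨ R ∨ V): ¬M holds.
  (R ∨ V): V holds.
  (¬R ∨ ¬V): ¬R holds.
  (¬M ∨ R): ¬M holds.
  (M ∨ ¬R ∨ ¬V): ¬R holds.
All clauses satisfied.

M: False, V: True, R: False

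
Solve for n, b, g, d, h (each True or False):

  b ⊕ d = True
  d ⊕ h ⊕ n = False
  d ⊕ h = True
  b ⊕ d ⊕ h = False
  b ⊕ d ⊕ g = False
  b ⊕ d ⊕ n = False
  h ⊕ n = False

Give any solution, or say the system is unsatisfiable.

n = True; b = True; g = True; d = False; h = True

b ⊕ d = T ⊕ F = True ✓
d ⊕ h ⊕ n = F ⊕ T ⊕ T = False ✓
d ⊕ h = F ⊕ T = True ✓
b ⊕ d ⊕ h = T ⊕ F ⊕ T = False ✓
b ⊕ d ⊕ g = T ⊕ F ⊕ T = False ✓
b ⊕ d ⊕ n = T ⊕ F ⊕ T = False ✓
h ⊕ n = T ⊕ T = False ✓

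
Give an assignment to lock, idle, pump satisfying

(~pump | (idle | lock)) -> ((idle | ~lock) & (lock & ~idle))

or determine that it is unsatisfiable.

lock = False; idle = False; pump = True

  (~pump | (idle | lock)) -> ((idle | ~lock) & (lock & ~idle)) = True
    ~pump | (idle | lock) = False
      ~pump = False
      idle | lock = False
    (idle | ~lock) & (lock & ~idle) = False
      idle | ~lock = True
        ~lock = True
      lock & ~idle = False
        ~idle = True
The formula evaluates to True.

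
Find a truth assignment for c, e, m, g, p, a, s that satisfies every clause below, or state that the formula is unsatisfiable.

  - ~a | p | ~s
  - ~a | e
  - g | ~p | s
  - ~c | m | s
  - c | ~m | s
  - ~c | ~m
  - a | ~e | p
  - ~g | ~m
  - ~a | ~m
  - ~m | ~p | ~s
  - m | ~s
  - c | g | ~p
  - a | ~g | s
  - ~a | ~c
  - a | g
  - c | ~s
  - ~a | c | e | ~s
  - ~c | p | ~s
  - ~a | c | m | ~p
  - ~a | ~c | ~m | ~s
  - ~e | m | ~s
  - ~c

c = False, e = True, m = False, g = False, p = False, a = True, s = False

Unit clause (~c) forces c = False.
In (c | ~s) only ~s is left, so s = False.
In (c | ~m | s) only ~m is left, so m = False.
Try e = False:
  (~a | e) forces a = False.
  (a | ~g | s) forces g = False.
  clause (a | g) is falsified — backtrack.
So e = True.
Set g = False.
  then (g | ~p | s) forces p = False.
  then (a | ~e | p) forces a = True.
All clauses satisfied.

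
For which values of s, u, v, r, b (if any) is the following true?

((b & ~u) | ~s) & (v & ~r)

s = False, u = True, v = True, r = False, b = False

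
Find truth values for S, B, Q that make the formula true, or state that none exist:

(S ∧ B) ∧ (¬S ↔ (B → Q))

S=T; B=T; Q=F

  S ∧ B = True
  ¬S ↔ (B → Q) = True
    ¬S = False
    B → Q = False
Both conjuncts True, so the formula holds.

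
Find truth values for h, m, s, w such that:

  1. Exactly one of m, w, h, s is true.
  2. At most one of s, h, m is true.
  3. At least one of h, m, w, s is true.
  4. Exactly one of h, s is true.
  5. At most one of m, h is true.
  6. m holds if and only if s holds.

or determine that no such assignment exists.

h=T, m=F, s=F, w=F

  (1) {m, w, h, s}: 1 true — exactly one ✓
  (2) {s, h, m}: 1 true — at most one ✓
  (3) {h, m, w, s}: 1 true — at least one ✓
  (4) {h, s}: 1 true — exactly one ✓
  (5) {m, h}: 1 true — at most one ✓
  (6) m=F, s=F — same ✓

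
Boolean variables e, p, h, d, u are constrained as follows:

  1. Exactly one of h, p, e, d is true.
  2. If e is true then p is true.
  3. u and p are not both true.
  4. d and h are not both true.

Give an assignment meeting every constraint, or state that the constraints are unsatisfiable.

e = False, p = True, h = False, d = False, u = False

  (1) {h, p, e, d}: 1 true — exactly one ✓
  (2) e=F ⇒ p: vacuous ✓
  (3) u=F, p=T — not both ✓
  (4) d=F, h=F — not both ✓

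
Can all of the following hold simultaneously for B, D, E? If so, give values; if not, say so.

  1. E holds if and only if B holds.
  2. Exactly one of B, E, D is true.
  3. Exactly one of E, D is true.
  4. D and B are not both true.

B = False, D = True, E = False

  (1) E=F, B=F — same ✓
  (2) {B, E, D}: 1 true — exactly one ✓
  (3) {E, D}: 1 true — exactly one ✓
  (4) D=T, B=F — not both ✓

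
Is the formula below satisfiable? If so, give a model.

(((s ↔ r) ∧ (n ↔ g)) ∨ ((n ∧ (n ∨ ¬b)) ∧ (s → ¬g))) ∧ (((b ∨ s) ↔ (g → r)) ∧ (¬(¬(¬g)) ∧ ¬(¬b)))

s = True, r = True, b = True, n = False, g = False

  ((s ↔ r) ∧ (n ↔ g)) ∨ ((n ∧ (n ∨ ¬b)) ∧ (s → ¬g)) = True
    (s ↔ r) ∧ (n ↔ g) = True
      s ↔ r = True
      n ↔ g = True
    (n ∧ (n ∨ ¬b)) ∧ (s → ¬g) = False
      n ∧ (n ∨ ¬b) = False
        n ∨ ¬b = False
          ¬b = False
      s → ¬g = True
        ¬g = True
  ((b ∨ s) ↔ (g → r)) ∧ (¬(¬(¬g)) ∧ ¬(¬b)) = True
    (b ∨ s) ↔ (g → r) = True
      b ∨ s = True
      g → r = True
    ¬(¬(¬g)) ∧ ¬(¬b) = True
      ¬(¬(¬g)) = True
        ¬(¬g) = False
          ¬g = True
      ¬(¬b) = True
        ¬b = False
Both conjuncts True, so the formula holds.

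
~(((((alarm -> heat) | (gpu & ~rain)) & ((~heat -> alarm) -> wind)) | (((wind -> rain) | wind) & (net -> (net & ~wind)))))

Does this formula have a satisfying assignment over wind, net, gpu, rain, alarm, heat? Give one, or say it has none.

wind = True, net = True, gpu = False, rain = False, alarm = True, heat = False

  ~(((((alarm -> heat) | (gpu & ~rain)) & ((~heat -> alarm) -> wind)) | (((wind -> rain) | wind) & (net -> (net & ~wind))))) = True
    (((alarm -> heat) | (gpu & ~rain)) & ((~heat -> alarm) -> wind)) | (((wind -> rain) | wind) & (net -> (net & ~wind))) = False
      ((alarm -> heat) | (gpu & ~rain)) & ((~heat -> alarm) -> wind) = False
        (alarm -> heat) | (gpu & ~rain) = False
          alarm -> heat = False
          gpu & ~rain = False
            ~rain = True
        (~heat -> alarm) -> wind = True
          ~heat -> alarm = True
            ~heat = True
      ((wind -> rain) | wind) & (net -> (net & ~wind)) = False
        (wind -> rain) | wind = True
          wind -> rain = False
        net -> (net & ~wind) = False
          net & ~wind = False
            ~wind = False
The formula evaluates to True.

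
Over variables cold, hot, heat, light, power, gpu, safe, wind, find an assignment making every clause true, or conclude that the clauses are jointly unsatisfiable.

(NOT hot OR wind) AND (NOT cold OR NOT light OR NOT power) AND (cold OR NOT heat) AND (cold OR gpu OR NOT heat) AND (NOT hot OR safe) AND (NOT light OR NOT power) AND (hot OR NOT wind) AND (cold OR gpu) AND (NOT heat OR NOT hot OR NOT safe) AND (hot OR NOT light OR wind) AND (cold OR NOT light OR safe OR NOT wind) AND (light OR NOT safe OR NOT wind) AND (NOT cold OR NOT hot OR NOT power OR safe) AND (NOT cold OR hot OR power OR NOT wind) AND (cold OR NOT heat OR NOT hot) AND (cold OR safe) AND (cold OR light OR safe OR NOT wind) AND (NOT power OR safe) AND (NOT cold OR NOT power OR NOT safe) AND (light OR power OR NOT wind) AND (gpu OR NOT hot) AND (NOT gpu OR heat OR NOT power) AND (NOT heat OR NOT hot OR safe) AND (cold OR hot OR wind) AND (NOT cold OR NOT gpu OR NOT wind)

cold = True; hot = False; heat = False; light = False; power = False; gpu = False; safe = False; wind = False

Set cold = True.
Set hot = False.
  then (hot OR NOT wind) forces wind = False.
  then (hot OR NOT light OR wind) forces light = False.
Set heat = False.
Try power = True:
  (NOT power OR safe) forces safe = True.
  clause (NOT cold OR NOT power OR NOT safe) is falsified — backtrack.
So power = False.
Set gpu = False.
Set safe = False.
All clauses satisfied.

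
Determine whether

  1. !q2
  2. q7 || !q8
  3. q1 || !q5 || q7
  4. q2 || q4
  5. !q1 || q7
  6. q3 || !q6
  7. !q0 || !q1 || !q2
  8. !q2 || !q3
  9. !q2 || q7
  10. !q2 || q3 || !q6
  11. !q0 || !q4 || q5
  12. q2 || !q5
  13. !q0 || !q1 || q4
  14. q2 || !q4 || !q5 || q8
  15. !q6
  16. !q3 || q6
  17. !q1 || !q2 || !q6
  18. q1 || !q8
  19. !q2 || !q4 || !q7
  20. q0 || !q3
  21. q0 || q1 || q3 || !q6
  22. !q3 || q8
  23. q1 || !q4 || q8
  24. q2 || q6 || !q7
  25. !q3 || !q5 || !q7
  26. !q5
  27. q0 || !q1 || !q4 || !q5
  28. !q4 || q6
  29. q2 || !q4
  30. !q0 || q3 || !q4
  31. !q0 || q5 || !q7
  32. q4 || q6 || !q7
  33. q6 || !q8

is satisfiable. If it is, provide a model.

Unsatisfiable

Case q2 = True:
  Clause (!q2) is falsified — contradiction.
Case q2 = False:
  (q2 || q4) forces q4 = True.
  Clause (q2 || !q4) is falsified — contradiction.
Both cases fail, so the formula is unsatisfiable.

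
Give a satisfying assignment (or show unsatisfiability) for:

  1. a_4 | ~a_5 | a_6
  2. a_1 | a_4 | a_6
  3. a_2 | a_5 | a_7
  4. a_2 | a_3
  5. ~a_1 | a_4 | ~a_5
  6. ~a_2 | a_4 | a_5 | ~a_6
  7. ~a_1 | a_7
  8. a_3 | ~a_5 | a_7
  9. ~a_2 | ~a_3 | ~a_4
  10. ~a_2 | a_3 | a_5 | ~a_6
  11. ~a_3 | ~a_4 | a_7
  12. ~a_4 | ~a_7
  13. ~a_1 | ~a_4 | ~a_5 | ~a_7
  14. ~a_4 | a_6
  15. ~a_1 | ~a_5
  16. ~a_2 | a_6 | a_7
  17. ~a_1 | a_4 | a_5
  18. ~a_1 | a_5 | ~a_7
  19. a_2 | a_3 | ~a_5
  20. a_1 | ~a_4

Set a_1 = False.
  then (a_1 | ~a_4) forces a_4 = False.
  then (a_1 | a_4 | a_6) forces a_6 = True.
Set a_2 = False.
  then (a_2 | a_3) forces a_3 = True.
Set a_5 = False.
  then (a_2 | a_5 | a_7) forces a_7 = True.
All clauses satisfied.

a_1 = False; a_2 = False; a_3 = True; a_4 = False; a_5 = False; a_6 = True; a_7 = True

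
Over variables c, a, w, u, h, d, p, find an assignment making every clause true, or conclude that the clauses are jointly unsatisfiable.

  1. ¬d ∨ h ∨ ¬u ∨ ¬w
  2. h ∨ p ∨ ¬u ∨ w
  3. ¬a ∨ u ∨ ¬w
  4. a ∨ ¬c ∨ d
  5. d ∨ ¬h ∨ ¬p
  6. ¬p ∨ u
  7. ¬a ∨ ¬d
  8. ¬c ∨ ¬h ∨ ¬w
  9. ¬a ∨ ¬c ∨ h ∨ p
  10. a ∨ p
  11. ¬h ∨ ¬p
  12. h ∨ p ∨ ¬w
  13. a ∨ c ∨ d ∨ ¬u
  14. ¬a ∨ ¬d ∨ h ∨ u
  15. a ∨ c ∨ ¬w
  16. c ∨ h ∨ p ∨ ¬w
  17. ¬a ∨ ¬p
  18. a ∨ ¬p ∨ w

Set c = True.
Set a = True.
  then (¬a ∨ ¬d) forces d = False.
  then (¬a ∨ ¬p) forces p = False.
  then (¬a ∨ ¬c ∨ h ∨ p) forces h = True.
  then (¬c ∨ ¬h ∨ ¬w) forces w = False.
Set u = True.
All clauses satisfied.

c = True, a = True, w = False, u = True, h = True, d = False, p = False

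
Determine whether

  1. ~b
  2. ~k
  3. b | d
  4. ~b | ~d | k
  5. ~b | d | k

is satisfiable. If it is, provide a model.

Unit clause (~b) forces b = False.
Unit clause (~k) forces k = False.
In (b | d) only d is left, so d = True.
Check each clause:
  (~b): ~b holds.
  (~k): ~k holds.
  (b | d): d holds.
  (~b | ~d | k): ~b holds.
  (~b | d | k): ~b holds.
All clauses satisfied.

k = False; b = False; d = True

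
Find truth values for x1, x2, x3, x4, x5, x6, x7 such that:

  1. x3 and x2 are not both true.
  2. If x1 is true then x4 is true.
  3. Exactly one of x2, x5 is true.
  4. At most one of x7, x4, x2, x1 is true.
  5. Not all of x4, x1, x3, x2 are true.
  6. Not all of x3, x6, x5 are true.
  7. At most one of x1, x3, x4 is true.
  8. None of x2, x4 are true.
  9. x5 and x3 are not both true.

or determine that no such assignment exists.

x1=F, x2=F, x3=F, x4=F, x5=T, x6=T, x7=F

  (1) x3=F, x2=F — not both ✓
  (2) x1=F ⇒ x4: vacuous ✓
  (3) {x2, x5}: 1 true — exactly one ✓
  (4) {x7, x4, x2, x1}: 0 true — at most one ✓
  (5) {x4, x1, x3, x2}: 0/4 true — not all ✓
  (6) {x3, x6, x5}: 2/3 true — not all ✓
  (7) {x1, x3, x4}: 0 true — at most one ✓
  (8) {x2, x4}: 0 true — none ✓
  (9) x5=T, x3=F — not both ✓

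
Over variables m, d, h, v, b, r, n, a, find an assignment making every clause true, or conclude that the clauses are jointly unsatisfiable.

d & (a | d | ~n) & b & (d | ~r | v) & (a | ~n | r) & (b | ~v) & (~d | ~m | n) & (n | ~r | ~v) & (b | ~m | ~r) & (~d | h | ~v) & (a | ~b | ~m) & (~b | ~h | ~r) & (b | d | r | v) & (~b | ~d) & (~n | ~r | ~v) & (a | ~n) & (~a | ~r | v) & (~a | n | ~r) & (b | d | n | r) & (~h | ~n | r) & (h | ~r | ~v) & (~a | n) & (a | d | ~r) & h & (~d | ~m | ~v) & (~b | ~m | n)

Case d = True:
  (b) forces b = True.
  Clause (~b | ~d) is falsified — contradiction.
Case d = False:
  Clause (d) is falsified — contradiction.
Both cases fail, so the formula is unsatisfiable.

The formula is unsatisfiable.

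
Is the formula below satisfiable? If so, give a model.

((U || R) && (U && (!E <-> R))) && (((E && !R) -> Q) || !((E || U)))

R=T, Q=F, E=F, U=T

  (U || R) && (U && (!E <-> R)) = True
    U || R = True
    U && (!E <-> R) = True
      !E <-> R = True
        !E = True
  ((E && !R) -> Q) || !((E || U)) = True
    (E && !R) -> Q = True
      E && !R = False
        !R = False
    !((E || U)) = False
      E || U = True
Both conjuncts True, so the formula holds.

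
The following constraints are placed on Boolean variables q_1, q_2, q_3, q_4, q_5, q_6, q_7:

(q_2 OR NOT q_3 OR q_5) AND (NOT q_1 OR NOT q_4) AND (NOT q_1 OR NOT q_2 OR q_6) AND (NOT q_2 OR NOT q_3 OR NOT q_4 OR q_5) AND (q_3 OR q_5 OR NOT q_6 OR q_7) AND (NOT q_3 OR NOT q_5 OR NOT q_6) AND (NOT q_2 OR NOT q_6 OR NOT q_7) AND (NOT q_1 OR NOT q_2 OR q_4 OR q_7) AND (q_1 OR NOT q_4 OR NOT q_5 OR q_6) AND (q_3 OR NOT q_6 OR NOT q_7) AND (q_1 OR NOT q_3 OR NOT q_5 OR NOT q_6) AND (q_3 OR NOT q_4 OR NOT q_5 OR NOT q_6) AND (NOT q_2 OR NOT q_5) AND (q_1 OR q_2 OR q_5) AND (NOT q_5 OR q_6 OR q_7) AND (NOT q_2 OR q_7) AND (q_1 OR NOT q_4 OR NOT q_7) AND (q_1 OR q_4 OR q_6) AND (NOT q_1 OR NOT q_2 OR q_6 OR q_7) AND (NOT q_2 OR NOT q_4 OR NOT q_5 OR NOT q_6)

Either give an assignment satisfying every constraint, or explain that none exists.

Set q_1 = True.
  then (NOT q_1 OR NOT q_4) forces q_4 = False.
Try q_2 = True:
  (NOT q_1 OR NOT q_2 OR q_6) forces q_6 = True.
  (NOT q_2 OR NOT q_6 OR NOT q_7) forces q_7 = False.
  clause (NOT q_1 OR NOT q_2 OR q_4 OR q_7) is falsified — backtrack.
So q_2 = False.
Set q_3 = True.
  then (q_2 OR NOT q_3 OR q_5) forces q_5 = True.
  then (NOT q_3 OR NOT q_5 OR NOT q_6) forces q_6 = False.
  then (NOT q_5 OR q_6 OR q_7) forces q_7 = True.
All clauses satisfied.

q_1 = True, q_2 = False, q_3 = True, q_4 = False, q_5 = True, q_6 = False, q_7 = True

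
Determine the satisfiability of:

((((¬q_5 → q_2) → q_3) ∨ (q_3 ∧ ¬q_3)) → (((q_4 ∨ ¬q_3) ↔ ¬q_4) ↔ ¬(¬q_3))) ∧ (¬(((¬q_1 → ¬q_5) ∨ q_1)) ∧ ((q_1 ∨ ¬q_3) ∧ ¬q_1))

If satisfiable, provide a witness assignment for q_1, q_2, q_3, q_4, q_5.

q_1 = False; q_2 = True; q_3 = False; q_4 = True; q_5 = True

  (((¬q_5 → q_2) → q_3) ∨ (q_3 ∧ ¬q_3)) → (((q_4 ∨ ¬q_3) ↔ ¬q_4) ↔ ¬(¬q_3)) = True
    ((¬q_5 → q_2) → q_3) ∨ (q_3 ∧ ¬q_3) = False
      (¬q_5 → q_2) → q_3 = False
        ¬q_5 → q_2 = True
          ¬q_5 = False
      q_3 ∧ ¬q_3 = False
        ¬q_3 = True
    ((q_4 ∨ ¬q_3) ↔ ¬q_4) ↔ ¬(¬q_3) = True
      (q_4 ∨ ¬q_3) ↔ ¬q_4 = False
        q_4 ∨ ¬q_3 = True
          ¬q_3 = True
        ¬q_4 = False
      ¬(¬q_3) = False
        ¬q_3 = True
  ¬(((¬q_1 → ¬q_5) ∨ q_1)) ∧ ((q_1 ∨ ¬q_3) ∧ ¬q_1) = True
    ¬(((¬q_1 → ¬q_5) ∨ q_1)) = True
      (¬q_1 → ¬q_5) ∨ q_1 = False
        ¬q_1 → ¬q_5 = False
          ¬q_1 = True
          ¬q_5 = False
    (q_1 ∨ ¬q_3) ∧ ¬q_1 = True
      q_1 ∨ ¬q_3 = True
        ¬q_3 = True
      ¬q_1 = True
Both conjuncts True, so the formula holds.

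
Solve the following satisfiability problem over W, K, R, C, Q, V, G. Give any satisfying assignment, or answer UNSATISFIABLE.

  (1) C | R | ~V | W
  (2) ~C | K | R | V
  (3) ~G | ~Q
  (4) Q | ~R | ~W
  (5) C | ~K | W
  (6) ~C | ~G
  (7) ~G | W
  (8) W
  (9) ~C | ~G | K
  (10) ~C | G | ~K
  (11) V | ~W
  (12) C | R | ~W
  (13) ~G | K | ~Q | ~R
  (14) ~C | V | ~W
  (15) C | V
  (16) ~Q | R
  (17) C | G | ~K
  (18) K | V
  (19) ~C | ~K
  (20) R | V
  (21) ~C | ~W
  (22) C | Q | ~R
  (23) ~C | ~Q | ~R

W: True, K: False, R: True, C: False, Q: True, V: True, G: False

Unit clause (W) forces W = True.
In (V | ~W) only V is left, so V = True.
In (~C | ~W) only ~C is left, so C = False.
In (C | R | ~W) only R is left, so R = True.
In (C | Q | ~R) only Q is left, so Q = True.
In (~G | ~Q) only ~G is left, so G = False.
In (C | G | ~K) only ~K is left, so K = False.
All clauses satisfied.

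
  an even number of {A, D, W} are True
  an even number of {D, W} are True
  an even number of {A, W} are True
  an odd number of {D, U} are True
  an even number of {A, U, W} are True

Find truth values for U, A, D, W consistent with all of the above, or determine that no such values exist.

Unsatisfiable — no assignment works.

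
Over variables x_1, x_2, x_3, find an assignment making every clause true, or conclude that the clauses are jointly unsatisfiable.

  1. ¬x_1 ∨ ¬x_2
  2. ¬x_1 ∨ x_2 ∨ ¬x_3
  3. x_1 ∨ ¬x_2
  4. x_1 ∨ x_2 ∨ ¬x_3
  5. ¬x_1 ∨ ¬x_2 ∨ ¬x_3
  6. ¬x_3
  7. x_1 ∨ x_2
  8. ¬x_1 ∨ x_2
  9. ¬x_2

No satisfying assignment exists.

Case x_1 = True:
  (¬x_1 ∨ ¬x_2) forces x_2 = False.
  Clause (¬x_1 ∨ x_2) is falsified — contradiction.
Case x_1 = False:
  (x_1 ∨ ¬x_2) forces x_2 = False.
  Clause (x_1 ∨ x_2) is falsified — contradiction.
Both cases fail, so the formula is unsatisfiable.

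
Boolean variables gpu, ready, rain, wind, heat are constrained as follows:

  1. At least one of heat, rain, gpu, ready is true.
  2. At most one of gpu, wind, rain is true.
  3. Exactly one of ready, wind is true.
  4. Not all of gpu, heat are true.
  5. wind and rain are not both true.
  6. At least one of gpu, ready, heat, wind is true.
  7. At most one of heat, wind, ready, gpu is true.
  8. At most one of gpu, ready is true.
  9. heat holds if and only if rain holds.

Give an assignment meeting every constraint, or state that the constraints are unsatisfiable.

gpu = False; ready = True; rain = False; wind = False; heat = False

  (1) {heat, rain, gpu, ready}: 1 true — at least one ✓
  (2) {gpu, wind, rain}: 0 true — at most one ✓
  (3) {ready, wind}: 1 true — exactly one ✓
  (4) {gpu, heat}: 0/2 true — not all ✓
  (5) wind=F, rain=F — not both ✓
  (6) {gpu, ready, heat, wind}: 1 true — at least one ✓
  (7) {heat, wind, ready, gpu}: 1 true — at most one ✓
  (8) {gpu, ready}: 1 true — at most one ✓
  (9) heat=F, rain=F — same ✓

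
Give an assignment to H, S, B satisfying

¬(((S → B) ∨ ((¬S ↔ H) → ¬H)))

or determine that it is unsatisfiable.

The formula is unsatisfiable.

Case H = True: the formula simplifies to ¬(((S → B) ∨ S)).
  S = True: this becomes ¬((B ∨ True)) = False.
  S = False: this becomes ¬((True ∨ False)) = False.
Case H = False: the formula becomes ¬(((S → B) ∨ True)) = False.
Both cases fail — unsatisfiable.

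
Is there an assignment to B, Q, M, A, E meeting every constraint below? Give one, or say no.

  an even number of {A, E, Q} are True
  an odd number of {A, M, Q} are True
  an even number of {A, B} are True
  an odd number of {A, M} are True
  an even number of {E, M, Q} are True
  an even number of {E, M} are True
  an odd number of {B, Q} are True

Unsatisfiable — no assignment works.

Adding constraints 1, 4, 5 mod 2: every variable appears an even number of times on the left, so the left side is 0.
But the right sides sum to 1 (mod 2). 0 ≠ 1 — the system is inconsistent.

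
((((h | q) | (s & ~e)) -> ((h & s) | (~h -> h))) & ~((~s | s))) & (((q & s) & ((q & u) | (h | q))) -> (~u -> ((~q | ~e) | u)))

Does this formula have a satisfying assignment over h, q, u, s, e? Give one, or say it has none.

The conjunct ~((~s | s)) is unsatisfiable on its own:
  s=F: evaluates to False.
  s=T: evaluates to False.
So the whole conjunction is unsatisfiable.

The formula is unsatisfiable.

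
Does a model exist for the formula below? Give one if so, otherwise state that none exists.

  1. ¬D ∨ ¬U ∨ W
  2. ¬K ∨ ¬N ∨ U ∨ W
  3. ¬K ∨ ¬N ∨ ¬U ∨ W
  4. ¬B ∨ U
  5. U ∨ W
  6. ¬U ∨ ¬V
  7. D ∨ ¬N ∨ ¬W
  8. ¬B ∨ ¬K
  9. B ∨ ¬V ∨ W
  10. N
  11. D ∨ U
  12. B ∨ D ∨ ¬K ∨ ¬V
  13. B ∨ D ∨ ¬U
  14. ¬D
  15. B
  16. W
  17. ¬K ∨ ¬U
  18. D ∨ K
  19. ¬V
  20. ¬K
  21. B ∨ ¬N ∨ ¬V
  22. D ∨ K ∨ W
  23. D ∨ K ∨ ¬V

No satisfying assignment exists.

Case D = True:
  Clause (¬D) is falsified — contradiction.
Case D = False:
  (N) forces N = True.
  (D ∨ ¬N ∨ ¬W) forces W = False.
  Clause (W) is falsified — contradiction.
Both cases fail, so the formula is unsatisfiable.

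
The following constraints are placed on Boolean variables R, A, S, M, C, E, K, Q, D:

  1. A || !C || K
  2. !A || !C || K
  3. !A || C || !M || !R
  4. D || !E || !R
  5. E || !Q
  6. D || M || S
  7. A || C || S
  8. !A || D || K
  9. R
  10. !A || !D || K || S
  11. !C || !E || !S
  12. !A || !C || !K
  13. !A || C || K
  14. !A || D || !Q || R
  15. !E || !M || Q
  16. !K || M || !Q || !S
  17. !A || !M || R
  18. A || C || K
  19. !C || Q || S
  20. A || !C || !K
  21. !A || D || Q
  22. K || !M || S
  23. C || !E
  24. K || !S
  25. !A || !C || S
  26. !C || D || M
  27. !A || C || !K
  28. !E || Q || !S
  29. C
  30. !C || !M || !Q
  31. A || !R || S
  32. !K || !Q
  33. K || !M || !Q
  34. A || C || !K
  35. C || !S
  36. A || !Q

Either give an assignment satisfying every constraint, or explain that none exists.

Unsatisfiable

Case A = True:
  (R) forces R = True.
  (C) forces C = True.
  (!A || !C || K) forces K = True.
  Clause (!A || !C || !K) is falsified — contradiction.
Case A = False:
  (R) forces R = True.
  (C) forces C = True.
  (A || !C || K) forces K = True.
  Clause (A || !C || !K) is falsified — contradiction.
Both cases fail, so the formula is unsatisfiable.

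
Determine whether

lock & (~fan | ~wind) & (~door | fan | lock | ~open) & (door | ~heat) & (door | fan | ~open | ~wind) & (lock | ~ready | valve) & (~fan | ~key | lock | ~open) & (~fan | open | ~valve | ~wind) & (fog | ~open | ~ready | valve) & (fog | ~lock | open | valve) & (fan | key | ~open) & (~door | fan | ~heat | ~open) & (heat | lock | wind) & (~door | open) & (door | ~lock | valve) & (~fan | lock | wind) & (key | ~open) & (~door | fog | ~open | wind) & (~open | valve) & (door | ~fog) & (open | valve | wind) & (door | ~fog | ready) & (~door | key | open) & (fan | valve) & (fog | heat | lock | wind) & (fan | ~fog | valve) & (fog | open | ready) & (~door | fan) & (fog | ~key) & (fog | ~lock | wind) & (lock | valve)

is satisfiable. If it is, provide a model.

Unit clause (lock) forces lock = True.
Set wind = False.
  then (fog | ~lock | wind) forces fog = True.
  then (door | ~fog) forces door = True.
  then (~door | fan) forces fan = True.
  then (~door | open) forces open = True.
  then (key | ~open) forces key = True.
  then (~open | valve) forces valve = True.
Set ready = True.
Set heat = False.
All clauses satisfied.

wind=F; ready=T; door=T; valve=T; fan=T; open=T; lock=T; key=T; heat=F; fog=T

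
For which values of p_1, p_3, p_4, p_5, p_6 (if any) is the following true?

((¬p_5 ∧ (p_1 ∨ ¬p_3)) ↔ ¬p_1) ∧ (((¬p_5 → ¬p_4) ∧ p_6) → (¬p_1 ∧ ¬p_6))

p_1 = False, p_3 = False, p_4 = True, p_5 = False, p_6 = True

  (¬p_5 ∧ (p_1 ∨ ¬p_3)) ↔ ¬p_1 = True
    ¬p_5 ∧ (p_1 ∨ ¬p_3) = True
      ¬p_5 = True
      p_1 ∨ ¬p_3 = True
        ¬p_3 = True
    ¬p_1 = True
  ((¬p_5 → ¬p_4) ∧ p_6) → (¬p_1 ∧ ¬p_6) = True
    (¬p_5 → ¬p_4) ∧ p_6 = False
      ¬p_5 → ¬p_4 = False
        ¬p_5 = True
        ¬p_4 = False
    ¬p_1 ∧ ¬p_6 = False
      ¬p_1 = True
      ¬p_6 = False
Both conjuncts True, so the formula holds.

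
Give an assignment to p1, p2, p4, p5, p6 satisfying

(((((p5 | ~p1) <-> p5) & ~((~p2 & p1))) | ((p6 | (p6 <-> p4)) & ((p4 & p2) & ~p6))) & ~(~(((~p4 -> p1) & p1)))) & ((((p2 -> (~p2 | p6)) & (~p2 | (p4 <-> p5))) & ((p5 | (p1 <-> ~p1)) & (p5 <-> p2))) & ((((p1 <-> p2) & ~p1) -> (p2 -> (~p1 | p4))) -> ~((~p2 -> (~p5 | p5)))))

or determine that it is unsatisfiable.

The conjunct (((p1 <-> p2) & ~p1) -> (p2 -> (~p1 | p4))) -> ~((~p2 -> (~p5 | p5))) is unsatisfiable on its own:
  p2 = True: simplifies to ~(((p1 & ~p1) -> (~p1 | p4))).
    p1 = True: this becomes ~((False -> p4)) = False.
    p1 = False: this becomes ~((False -> True)) = False.
  p2 = False: simplifies to ~((~p5 | p5)).
    p5 = True: this becomes ~((False | True)) = False.
    p5 = False: this becomes ~((True | False)) = False.
So the whole conjunction is unsatisfiable.

UNSATISFIABLE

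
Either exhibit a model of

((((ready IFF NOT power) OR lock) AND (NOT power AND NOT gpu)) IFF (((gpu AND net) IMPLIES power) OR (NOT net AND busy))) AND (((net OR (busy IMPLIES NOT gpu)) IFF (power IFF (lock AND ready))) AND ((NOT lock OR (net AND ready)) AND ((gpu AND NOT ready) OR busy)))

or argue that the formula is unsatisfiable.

ready=T, busy=T, power=F, lock=F, gpu=F, net=T

  (((ready IFF NOT power) OR lock) AND (NOT power AND NOT gpu)) IFF (((gpu AND net) IMPLIES power) OR (NOT net AND busy)) = True
    ((ready IFF NOT power) OR lock) AND (NOT power AND NOT gpu) = True
      (ready IFF NOT power) OR lock = True
        ready IFF NOT power = True
          NOT power = True
      NOT power AND NOT gpu = True
        NOT power = True
        NOT gpu = True
    ((gpu AND net) IMPLIES power) OR (NOT net AND busy) = True
      (gpu AND net) IMPLIES power = True
        gpu AND net = False
      NOT net AND busy = False
        NOT net = False
  ((net OR (busy IMPLIES NOT gpu)) IFF (power IFF (lock AND ready))) AND ((NOT lock OR (net AND ready)) AND ((gpu AND NOT ready) OR busy)) = True
    (net OR (busy IMPLIES NOT gpu)) IFF (power IFF (lock AND ready)) = True
      net OR (busy IMPLIES NOT gpu) = True
        busy IMPLIES NOT gpu = True
          NOT gpu = True
      power IFF (lock AND ready) = True
        lock AND ready = False
    (NOT lock OR (net AND ready)) AND ((gpu AND NOT ready) OR busy) = True
      NOT lock OR (net AND ready) = True
        NOT lock = True
        net AND ready = True
      (gpu AND NOT ready) OR busy = True
        gpu AND NOT ready = False
          NOT ready = False
Both conjuncts True, so the formula holds.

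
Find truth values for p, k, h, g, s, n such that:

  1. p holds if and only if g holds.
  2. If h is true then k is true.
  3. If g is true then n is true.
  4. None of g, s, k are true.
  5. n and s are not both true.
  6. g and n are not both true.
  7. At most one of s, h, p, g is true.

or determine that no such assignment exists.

p=F, k=F, h=F, g=F, s=F, n=T

  (1) p=F, g=F — same ✓
  (2) h=F ⇒ k: vacuous ✓
  (3) g=F ⇒ n: vacuous ✓
  (4) {g, s, k}: 0 true — none ✓
  (5) n=T, s=F — not both ✓
  (6) g=F, n=T — not both ✓
  (7) {s, h, p, g}: 0 true — at most one ✓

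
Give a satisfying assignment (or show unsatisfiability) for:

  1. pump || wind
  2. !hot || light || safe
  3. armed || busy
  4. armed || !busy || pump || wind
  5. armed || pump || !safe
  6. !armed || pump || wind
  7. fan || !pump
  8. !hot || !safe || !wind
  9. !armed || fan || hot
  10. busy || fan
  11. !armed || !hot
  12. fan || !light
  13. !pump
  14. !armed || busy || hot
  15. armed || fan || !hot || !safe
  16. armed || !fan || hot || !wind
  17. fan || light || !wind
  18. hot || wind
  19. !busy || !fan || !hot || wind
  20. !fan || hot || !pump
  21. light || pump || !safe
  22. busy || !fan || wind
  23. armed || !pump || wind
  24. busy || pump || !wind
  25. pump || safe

safe: True, hot: False, armed: True, pump: False, light: True, wind: True, fan: True, busy: True

Unit clause (!pump) forces pump = False.
In (pump || safe) only safe is left, so safe = True.
In (pump || wind) only wind is left, so wind = True.
In (armed || pump || !safe) only armed is left, so armed = True.
In (!hot || !safe || !wind) only !hot is left, so hot = False.
In (!armed || fan || hot) only fan is left, so fan = True.
In (!armed || busy || hot) only busy is left, so busy = True.
In (light || pump || !safe) only light is left, so light = True.
All clauses satisfied.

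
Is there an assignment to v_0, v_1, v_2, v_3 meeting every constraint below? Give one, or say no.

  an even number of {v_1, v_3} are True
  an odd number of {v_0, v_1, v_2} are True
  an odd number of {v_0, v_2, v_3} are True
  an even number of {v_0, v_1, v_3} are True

v_0: False, v_1: True, v_2: False, v_3: True

{v_1, v_3}: 2 true → even ✓
{v_0, v_1, v_2}: 1 true → odd ✓
{v_0, v_2, v_3}: 1 true → odd ✓
{v_0, v_1, v_3}: 2 true → even ✓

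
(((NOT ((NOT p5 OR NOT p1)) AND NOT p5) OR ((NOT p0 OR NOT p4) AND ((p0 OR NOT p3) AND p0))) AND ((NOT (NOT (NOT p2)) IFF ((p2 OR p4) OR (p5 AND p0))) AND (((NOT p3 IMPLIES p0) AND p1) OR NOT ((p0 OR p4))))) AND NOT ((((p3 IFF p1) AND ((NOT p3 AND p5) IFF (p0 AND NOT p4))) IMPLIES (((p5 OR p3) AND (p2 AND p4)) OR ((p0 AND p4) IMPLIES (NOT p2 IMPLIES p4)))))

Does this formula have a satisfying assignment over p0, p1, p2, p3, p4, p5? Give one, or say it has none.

UNSATISFIABLE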